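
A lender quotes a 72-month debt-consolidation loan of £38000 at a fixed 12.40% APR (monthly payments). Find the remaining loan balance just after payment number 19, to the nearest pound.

With monthly rate i = 12.4%/12 = 0.0103333, the balance after k of n payments is P · [(1+i)^n − (1+i)^k] / [(1+i)^n − 1].
(1+0.0103333)^72 = 2.09631759 and (1+0.0103333)^19 = 1.21570710, so the balance is 38,000 × (2.09631759 − 1.21570710) / (2.09631759 − 1) = £30,523.27.

£30,523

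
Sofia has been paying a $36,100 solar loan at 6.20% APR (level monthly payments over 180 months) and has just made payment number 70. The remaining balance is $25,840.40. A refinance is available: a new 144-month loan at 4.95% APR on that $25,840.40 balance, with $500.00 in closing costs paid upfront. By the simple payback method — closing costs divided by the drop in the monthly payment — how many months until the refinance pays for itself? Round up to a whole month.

8 months

Current payment = 36,100 × 6.2%/12 / (1 − (1+0.0051667)^−180) = $308.55.
Refinanced payment = 25,840.40 × 0.0041250 / (1 − (1+0.0041250)^−144) = $238.35.
Monthly savings = $308.55 − $238.35 = $70.20.
Break-even = $500.00 / $70.20 = 7.12 → 8 months.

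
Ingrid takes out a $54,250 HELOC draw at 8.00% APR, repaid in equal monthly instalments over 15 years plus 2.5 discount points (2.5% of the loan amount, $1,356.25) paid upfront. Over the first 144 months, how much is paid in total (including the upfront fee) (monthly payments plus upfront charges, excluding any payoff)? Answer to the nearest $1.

$76,012

Monthly rate = 8%/12 = 0.0066667; payment = 54,250 × 0.0066667 / (1 − (1+0.0066667)^−180) = $518.44.
Total outlay = 144 × $518.44 + $1,356.25 = $76,011.61.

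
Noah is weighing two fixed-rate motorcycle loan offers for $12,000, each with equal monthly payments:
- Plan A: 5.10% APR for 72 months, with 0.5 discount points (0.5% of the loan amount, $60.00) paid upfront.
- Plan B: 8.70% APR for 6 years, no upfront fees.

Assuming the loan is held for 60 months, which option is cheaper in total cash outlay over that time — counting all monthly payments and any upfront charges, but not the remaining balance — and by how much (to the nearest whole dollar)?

Plan A by $1,182

Plan A: at 5.10% the monthly rate is 0.0042500, so the payment is 12,000 × 0.0042500 / (1 − 1.0042500^−72) = $193.82.
Plan B: at 8.70% the monthly rate is 0.0072500, so the payment is 12,000 × 0.0072500 / (1 − 1.0072500^−72) = $214.52.
Over 60 months: Plan A costs 60 × $193.82 + $60.00 = $11,689.20; Plan B costs 60 × $214.52 = $12,871.20.
Plan A is cheaper by $12,871.20 − $11,689.20 = $1,182.00.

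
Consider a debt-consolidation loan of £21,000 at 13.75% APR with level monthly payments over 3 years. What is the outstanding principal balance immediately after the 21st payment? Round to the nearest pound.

With monthly rate i = 13.75%/12 = 0.0114583, the balance after k of n payments is P · [(1+i)^n − (1+i)^k] / [(1+i)^n − 1].
(1+0.0114583)^36 = 1.50705078 and (1+0.0114583)^21 = 1.27030479, so the balance is 21,000 × (1.50705078 − 1.27030479) / (1.50705078 − 1) = £9,805.07.

£9,805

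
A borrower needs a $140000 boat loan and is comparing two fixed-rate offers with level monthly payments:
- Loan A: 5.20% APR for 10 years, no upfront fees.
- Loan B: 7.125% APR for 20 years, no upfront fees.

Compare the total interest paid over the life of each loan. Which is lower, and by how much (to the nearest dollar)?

Loan A by $83,191

Loan A: monthly rate = 5.2%/12 = 0.0043333; payment = 140,000 × 0.0043333 / (1 − (1+0.0043333)^−120) = $1,498.64.
Total interest on Loan A = 120 × $1,498.64 − $140,000 = $39,836.80.
Loan B: at 7.125% the monthly rate is 0.0059375, so the payment is 140,000 × 0.0059375 / (1 − 1.0059375^−240) = $1,095.95.
Total interest on Loan B = 240 × $1,095.95 − $140,000 = $123,028.00.
Loan A is lower by $83,191.20.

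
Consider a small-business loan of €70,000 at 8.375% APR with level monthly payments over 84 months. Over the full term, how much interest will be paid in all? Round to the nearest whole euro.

€22,749

Monthly rate = 8.375%/12 = 0.0069792; payment = 70,000 × 0.0069792 / (1 − (1+0.0069792)^−84) = €1,104.16.
Total paid = 84 × €1,104.16 = €92,749.44; interest = €92,749.44 − €70,000 = €22,749.44.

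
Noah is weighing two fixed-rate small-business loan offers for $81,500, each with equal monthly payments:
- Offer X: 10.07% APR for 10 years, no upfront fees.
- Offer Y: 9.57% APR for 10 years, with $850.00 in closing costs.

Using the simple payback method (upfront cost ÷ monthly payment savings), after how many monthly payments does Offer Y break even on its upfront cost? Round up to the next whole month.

Offer X: monthly rate = 10.07%/12 = 0.0083917; payment = 81,500 × 0.0083917 / (1 − (1+0.0083917)^−120) = $1,080.19.
Offer Y: at 9.57% the monthly rate is 0.0079750, so the payment is 81,500 × 0.0079750 / (1 − 1.0079750^−120) = $1,057.72.
Monthly savings = $1,080.19 − $1,057.72 = $22.47.
Break-even = $850.00 / $22.47 = 37.83 → 38 months.

38 months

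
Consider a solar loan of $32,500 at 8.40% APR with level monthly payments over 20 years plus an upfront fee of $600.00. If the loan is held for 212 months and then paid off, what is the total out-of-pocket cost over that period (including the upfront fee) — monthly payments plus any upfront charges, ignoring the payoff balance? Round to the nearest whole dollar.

$59,958

At 8.40% the monthly rate is 0.0070000, so the payment is 32,500 × 0.0070000 / (1 − 1.0070000^−240) = $279.99.
Total outlay = 212 × $279.99 + $600.00 = $59,957.88.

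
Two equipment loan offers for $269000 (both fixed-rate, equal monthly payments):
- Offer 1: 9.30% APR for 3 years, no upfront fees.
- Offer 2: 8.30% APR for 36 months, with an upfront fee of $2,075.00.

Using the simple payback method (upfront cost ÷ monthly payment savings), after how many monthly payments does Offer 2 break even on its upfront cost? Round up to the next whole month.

17 months

Offer 1: monthly rate = 9.3%/12 = 0.0077500; payment = 269,000 × 0.0077500 / (1 − (1+0.0077500)^−36) = $8,591.74.
Offer 2: at 8.30% the monthly rate is 0.0069167, so the payment is 269,000 × 0.0069167 / (1 − 1.0069167^−36) = $8,466.76.
Monthly savings = $8,591.74 − $8,466.76 = $124.98.
Break-even = $2,075.00 / $124.98 = 16.60 → 17 months.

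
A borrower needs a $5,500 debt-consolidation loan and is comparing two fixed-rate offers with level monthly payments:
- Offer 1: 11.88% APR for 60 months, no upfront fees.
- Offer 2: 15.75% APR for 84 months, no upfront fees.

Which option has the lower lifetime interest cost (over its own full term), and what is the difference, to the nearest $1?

Offer 1 by $1,790

Offer 1: at 11.88% the monthly rate is 0.0099000, so the payment is 5,500 × 0.0099000 / (1 − 1.0099000^−60) = $122.01.
Total interest on Offer 1 = 60 × $122.01 − $5,500 = $1,820.60.
Offer 2: at 15.75% the monthly rate is 0.0131250, so the payment is 5,500 × 0.0131250 / (1 − 1.0131250^−84) = $108.46.
Total interest on Offer 2 = 84 × $108.46 − $5,500 = $3,610.64.
Offer 1 is lower by $1,790.04.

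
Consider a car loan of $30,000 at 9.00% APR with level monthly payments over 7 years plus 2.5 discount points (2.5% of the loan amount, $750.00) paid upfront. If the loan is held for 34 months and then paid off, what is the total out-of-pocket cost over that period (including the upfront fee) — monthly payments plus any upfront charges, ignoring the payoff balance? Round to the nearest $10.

$17,160

Monthly rate = 9%/12 = 0.0075000; payment = 30,000 × 0.0075000 / (1 − (1+0.0075000)^−84) = $482.67.
Total outlay = 34 × $482.67 + $750.00 = $17,160.78.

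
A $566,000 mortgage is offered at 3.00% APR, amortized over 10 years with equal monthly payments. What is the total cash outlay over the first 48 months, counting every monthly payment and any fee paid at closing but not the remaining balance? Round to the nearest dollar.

$262,336

At 3.00% the monthly rate is 0.0025000, so the payment is 566,000 × 0.0025000 / (1 − 1.0025000^−120) = $5,465.34.
Total outlay = 48 × $5,465.34 = $262,336.32.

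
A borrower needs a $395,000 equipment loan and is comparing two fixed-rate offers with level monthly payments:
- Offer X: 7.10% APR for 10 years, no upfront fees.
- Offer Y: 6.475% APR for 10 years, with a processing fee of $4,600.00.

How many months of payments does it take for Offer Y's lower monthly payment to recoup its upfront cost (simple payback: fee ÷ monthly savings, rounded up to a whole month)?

Offer X: monthly rate = 7.1%/12 = 0.0059167; payment = 395,000 × 0.0059167 / (1 − (1+0.0059167)^−120) = $4,606.67.
Offer Y: at 6.475% the monthly rate is 0.0053958, so the payment is 395,000 × 0.0053958 / (1 − 1.0053958^−120) = $4,480.12.
Monthly savings = $4,606.67 − $4,480.12 = $126.55.
Break-even = $4,600.00 / $126.55 = 36.35 → 37 months.

37 months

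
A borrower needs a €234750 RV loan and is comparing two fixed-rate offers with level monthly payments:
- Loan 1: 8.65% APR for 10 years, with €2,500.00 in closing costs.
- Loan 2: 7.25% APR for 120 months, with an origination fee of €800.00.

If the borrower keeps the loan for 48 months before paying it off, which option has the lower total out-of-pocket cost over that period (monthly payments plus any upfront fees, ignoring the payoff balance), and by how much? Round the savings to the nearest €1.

Loan 2 by €10,025

Loan 1: monthly rate = 8.65%/12 = 0.0072083; payment = 234,750 × 0.0072083 / (1 − (1+0.0072083)^−120) = €2,929.43.
Loan 2: monthly rate = 7.25%/12 = 0.0060417; payment = 234,750 × 0.0060417 / (1 − (1+0.0060417)^−120) = €2,755.99.
Over 48 months: Loan 1 costs 48 × €2,929.43 + €2,500.00 = €143,112.64; Loan 2 costs 48 × €2,755.99 + €800.00 = €133,087.52.
Loan 2 is cheaper by €143,112.64 − €133,087.52 = €10,025.12.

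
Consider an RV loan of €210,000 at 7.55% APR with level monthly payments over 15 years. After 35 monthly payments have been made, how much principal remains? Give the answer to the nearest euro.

With monthly rate i = 7.55%/12 = 0.0062917, the balance after k of n payments is P · [(1+i)^n − (1+i)^k] / [(1+i)^n − 1].
(1+0.0062917)^180 = 3.09241462 and (1+0.0062917)^35 = 1.24547687, so the balance is 210,000 × (3.09241462 − 1.24547687) / (3.09241462 − 1) = €185,363.32.

€185,363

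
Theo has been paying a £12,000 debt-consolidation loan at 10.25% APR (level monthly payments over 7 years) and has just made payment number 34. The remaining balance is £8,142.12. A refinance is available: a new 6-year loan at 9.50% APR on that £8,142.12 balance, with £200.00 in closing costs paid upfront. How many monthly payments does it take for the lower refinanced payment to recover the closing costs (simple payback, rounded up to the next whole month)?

4 months

Current payment = 12,000 × 10.25%/12 / (1 − (1+0.0085417)^−84) = £200.77.
Refinanced payment = 8,142.12 × 0.0079167 / (1 − (1+0.0079167)^−72) = £148.79.
Monthly savings = £200.77 − £148.79 = £51.98.
Break-even = £200.00 / £51.98 = 3.85 → 4 months.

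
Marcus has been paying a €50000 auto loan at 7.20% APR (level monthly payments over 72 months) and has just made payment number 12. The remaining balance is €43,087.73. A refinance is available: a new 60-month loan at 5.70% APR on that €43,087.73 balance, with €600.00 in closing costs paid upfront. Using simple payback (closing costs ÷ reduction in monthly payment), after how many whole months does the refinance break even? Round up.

20 months

Current payment = 50,000 × 7.2%/12 / (1 − (1+0.0060000)^−72) = €857.26.
Refinanced payment = 43,087.73 × 0.0047500 / (1 − (1+0.0047500)^−60) = €827.01.
Monthly savings = €857.26 − €827.01 = €30.25.
Break-even = €600.00 / €30.25 = 19.83 → 20 months.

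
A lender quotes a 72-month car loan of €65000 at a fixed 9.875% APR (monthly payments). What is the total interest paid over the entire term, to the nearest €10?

At 9.875% the monthly rate is 0.0082292, so the payment is 65,000 × 0.0082292 / (1 − 1.0082292^−72) = €1,200.09.
Total paid = 72 × €1,200.09 = €86,406.48; interest = €86,406.48 − €65,000 = €21,406.48.

€21,410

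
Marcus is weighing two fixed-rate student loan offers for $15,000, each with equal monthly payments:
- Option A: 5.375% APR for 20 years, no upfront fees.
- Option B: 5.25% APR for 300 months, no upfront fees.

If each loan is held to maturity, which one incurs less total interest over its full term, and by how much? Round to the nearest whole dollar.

Option A by $2,456

Option A: monthly rate = 5.375%/12 = 0.0044792; payment = 15,000 × 0.0044792 / (1 − (1+0.0044792)^−240) = $102.13.
Total interest on Option A = 240 × $102.13 − $15,000 = $9,511.20.
Option B: monthly rate = 5.25%/12 = 0.0043750; payment = 15,000 × 0.0043750 / (1 − (1+0.0043750)^−300) = $89.89.
Total interest on Option B = 300 × $89.89 − $15,000 = $11,967.00.
Option A is lower by $2,455.80.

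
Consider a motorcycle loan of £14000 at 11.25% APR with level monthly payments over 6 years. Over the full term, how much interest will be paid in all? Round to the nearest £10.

£5,320

Monthly rate = 11.25%/12 = 0.0093750; payment = 14,000 × 0.0093750 / (1 − (1+0.0093750)^−72) = £268.27.
Total paid = 72 × £268.27 = £19,315.44; interest = £19,315.44 − £14,000 = £5,315.44.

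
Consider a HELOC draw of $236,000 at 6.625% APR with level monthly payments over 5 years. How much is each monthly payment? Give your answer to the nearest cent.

$4,631.44

Monthly rate = 6.625%/12 = 0.0055208; payment = 236,000 × 0.0055208 / (1 − (1+0.0055208)^−60) = $4,631.44.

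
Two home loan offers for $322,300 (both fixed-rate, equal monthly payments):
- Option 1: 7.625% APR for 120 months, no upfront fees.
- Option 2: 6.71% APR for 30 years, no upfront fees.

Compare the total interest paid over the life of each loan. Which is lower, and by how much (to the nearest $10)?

Option 1 by $287,850

Option 1: monthly rate = 7.625%/12 = 0.0063542; payment = 322,300 × 0.0063542 / (1 − (1+0.0063542)^−120) = $3,846.82.
Total interest on Option 1 = 120 × $3,846.82 − $322,300 = $139,318.40.
Option 2: at 6.71% the monthly rate is 0.0055917, so the payment is 322,300 × 0.0055917 / (1 − 1.0055917^−360) = $2,081.87.
Total interest on Option 2 = 360 × $2,081.87 − $322,300 = $427,173.20.
Option 1 is lower by $287,854.80.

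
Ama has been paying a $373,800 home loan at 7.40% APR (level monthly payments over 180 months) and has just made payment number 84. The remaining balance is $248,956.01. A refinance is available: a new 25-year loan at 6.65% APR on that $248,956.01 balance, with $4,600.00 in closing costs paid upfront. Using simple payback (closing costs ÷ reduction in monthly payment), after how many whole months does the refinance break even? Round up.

3 months

Current payment = 373,800 × 7.4%/12 / (1 − (1+0.0061667)^−180) = $3,443.96.
Refinanced payment = 248,956.01 × 0.0055417 / (1 − (1+0.0055417)^−300) = $1,704.38.
Monthly savings = $3,443.96 − $1,704.38 = $1,739.58.
Break-even = $4,600.00 / $1,739.58 = 2.64 → 3 months.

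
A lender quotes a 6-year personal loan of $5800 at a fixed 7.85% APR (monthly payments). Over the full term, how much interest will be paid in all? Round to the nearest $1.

$1,491

Monthly rate = 7.85%/12 = 0.0065417; payment = 5,800 × 0.0065417 / (1 − (1+0.0065417)^−72) = $101.27.
Total paid = 72 × $101.27 = $7,291.44; interest = $7,291.44 − $5,800 = $1,491.44.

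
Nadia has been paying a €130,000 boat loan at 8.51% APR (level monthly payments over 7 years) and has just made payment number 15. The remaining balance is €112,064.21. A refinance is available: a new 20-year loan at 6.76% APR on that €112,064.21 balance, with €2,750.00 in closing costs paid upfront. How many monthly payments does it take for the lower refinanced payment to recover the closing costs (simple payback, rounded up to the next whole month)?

3 months

Current payment = 130,000 × 8.51%/12 / (1 − (1+0.0070917)^−84) = €2,059.40.
Refinanced payment = 112,064.21 × 0.0056333 / (1 − (1+0.0056333)^−240) = €852.76.
Monthly savings = €2,059.40 − €852.76 = €1,206.64.
Break-even = €2,750.00 / €1,206.64 = 2.28 → 3 months.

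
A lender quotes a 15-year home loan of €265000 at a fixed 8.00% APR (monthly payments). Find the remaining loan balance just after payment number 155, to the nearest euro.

With monthly rate i = 8%/12 = 0.0066667, the balance after k of n payments is P · [(1+i)^n − (1+i)^k] / [(1+i)^n − 1].
(1+0.0066667)^180 = 3.30692148 and (1+0.0066667)^155 = 2.80079729, so the balance is 265,000 × (3.30692148 − 2.80079729) / (3.30692148 − 1) = €58,139.35.

€58,139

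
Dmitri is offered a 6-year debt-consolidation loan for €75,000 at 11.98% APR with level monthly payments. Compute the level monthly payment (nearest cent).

€1,465.48

At 11.98% the monthly rate is 0.0099833, so the payment is 75,000 × 0.0099833 / (1 − 1.0099833^−72) = €1,465.48.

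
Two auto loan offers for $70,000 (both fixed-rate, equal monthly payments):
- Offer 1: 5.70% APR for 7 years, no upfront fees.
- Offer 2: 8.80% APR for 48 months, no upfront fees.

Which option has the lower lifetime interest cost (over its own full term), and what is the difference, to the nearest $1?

Offer 1: monthly rate = 5.7%/12 = 0.0047500; payment = 70,000 × 0.0047500 / (1 − (1+0.0047500)^−84) = $1,012.56.
Total interest on Offer 1 = 84 × $1,012.56 − $70,000 = $15,055.04.
Offer 2: at 8.80% the monthly rate is 0.0073333, so the payment is 70,000 × 0.0073333 / (1 − 1.0073333^−48) = $1,735.31.
Total interest on Offer 2 = 48 × $1,735.31 − $70,000 = $13,294.88.
Offer 2 is lower by $1,760.16.

Offer 2 by $1,760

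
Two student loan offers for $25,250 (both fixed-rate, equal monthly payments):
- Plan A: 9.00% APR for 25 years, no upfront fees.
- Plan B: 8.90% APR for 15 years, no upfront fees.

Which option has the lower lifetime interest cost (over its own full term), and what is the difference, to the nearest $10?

Plan B by $17,740

Plan A: at 9.00% the monthly rate is 0.0075000, so the payment is 25,250 × 0.0075000 / (1 − 1.0075000^−300) = $211.90.
Total interest on Plan A = 300 × $211.90 − $25,250 = $38,320.00.
Plan B: monthly rate = 8.9%/12 = 0.0074167; payment = 25,250 × 0.0074167 / (1 − (1+0.0074167)^−180) = $254.60.
Total interest on Plan B = 180 × $254.60 − $25,250 = $20,578.00.
Plan B is lower by $17,742.00.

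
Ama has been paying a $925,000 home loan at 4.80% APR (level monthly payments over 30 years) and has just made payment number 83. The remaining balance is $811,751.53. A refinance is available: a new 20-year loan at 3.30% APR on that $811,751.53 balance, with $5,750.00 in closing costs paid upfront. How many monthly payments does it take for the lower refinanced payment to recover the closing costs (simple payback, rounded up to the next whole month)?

Current payment = 925,000 × 4.8%/12 / (1 − (1+0.0040000)^−360) = $4,853.15.
Refinanced payment = 811,751.53 × 0.0027500 / (1 − (1+0.0027500)^−240) = $4,624.84.
Monthly savings = $4,853.15 − $4,624.84 = $228.31.
Break-even = $5,750.00 / $228.31 = 25.19 → 26 months.

26 months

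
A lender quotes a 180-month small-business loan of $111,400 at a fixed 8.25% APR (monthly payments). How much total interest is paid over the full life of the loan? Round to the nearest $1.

$83,133

At 8.25% the monthly rate is 0.0068750, so the payment is 111,400 × 0.0068750 / (1 − 1.0068750^−180) = $1,080.74.
Total paid = 180 × $1,080.74 = $194,533.20; interest = $194,533.20 − $111,400 = $83,133.20.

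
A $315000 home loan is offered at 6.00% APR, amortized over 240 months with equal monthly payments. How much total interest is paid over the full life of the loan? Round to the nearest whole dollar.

$226,622

Monthly rate = 6%/12 = 0.0050000; payment = 315,000 × 0.0050000 / (1 − (1+0.0050000)^−240) = $2,256.76.
Total paid = 240 × $2,256.76 = $541,622.40; interest = $541,622.40 − $315,000 = $226,622.40.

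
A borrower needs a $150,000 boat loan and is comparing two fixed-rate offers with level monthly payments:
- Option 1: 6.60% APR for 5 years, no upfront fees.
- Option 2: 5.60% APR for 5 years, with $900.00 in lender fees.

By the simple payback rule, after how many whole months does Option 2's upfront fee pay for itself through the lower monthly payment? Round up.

13 months

Option 1: monthly rate = 6.6%/12 = 0.0055000; payment = 150,000 × 0.0055000 / (1 − (1+0.0055000)^−60) = $2,941.95.
Option 2: at 5.60% the monthly rate is 0.0046667, so the payment is 150,000 × 0.0046667 / (1 − 1.0046667^−60) = $2,872.10.
Monthly savings = $2,941.95 − $2,872.10 = $69.85.
Break-even = $900.00 / $69.85 = 12.88 → 13 months.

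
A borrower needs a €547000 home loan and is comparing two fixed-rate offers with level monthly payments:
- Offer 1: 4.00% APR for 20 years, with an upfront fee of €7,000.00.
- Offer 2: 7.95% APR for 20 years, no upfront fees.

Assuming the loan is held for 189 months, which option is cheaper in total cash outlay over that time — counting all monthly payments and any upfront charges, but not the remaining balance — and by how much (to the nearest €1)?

Offer 1: monthly rate = 4%/12 = 0.0033333; payment = 547,000 × 0.0033333 / (1 − (1+0.0033333)^−240) = €3,314.71.
Offer 2: monthly rate = 7.95%/12 = 0.0066250; payment = 547,000 × 0.0066250 / (1 − (1+0.0066250)^−240) = €4,558.32.
Over 189 months: Offer 1 costs 189 × €3,314.71 + €7,000.00 = €633,480.19; Offer 2 costs 189 × €4,558.32 = €861,522.48.
Offer 1 is cheaper by €861,522.48 − €633,480.19 = €228,042.29.

Offer 1 by €228,042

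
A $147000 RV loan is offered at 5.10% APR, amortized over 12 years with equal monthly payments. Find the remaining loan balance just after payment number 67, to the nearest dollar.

With monthly rate i = 5.1%/12 = 0.0042500, the balance after k of n payments is P · [(1+i)^n − (1+i)^k] / [(1+i)^n − 1].
(1+0.0042500)^144 = 1.84172600 and (1+0.0042500)^67 = 1.32862771, so the balance is 147,000 × (1.84172600 − 1.32862771) / (1.84172600 − 1) = $89,608.08.

$89,608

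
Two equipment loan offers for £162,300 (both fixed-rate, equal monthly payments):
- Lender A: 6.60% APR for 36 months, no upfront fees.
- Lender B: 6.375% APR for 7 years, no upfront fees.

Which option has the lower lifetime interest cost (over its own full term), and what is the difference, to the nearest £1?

Lender A: at 6.60% the monthly rate is 0.0055000, so the payment is 162,300 × 0.0055000 / (1 − 1.0055000^−36) = £4,981.72.
Total interest on Lender A = 36 × £4,981.72 − £162,300 = £17,041.92.
Lender B: monthly rate = 6.375%/12 = 0.0053125; payment = 162,300 × 0.0053125 / (1 − (1+0.0053125)^−84) = £2,400.25.
Total interest on Lender B = 84 × £2,400.25 − £162,300 = £39,321.00.
Lender A is lower by £22,279.08.

Lender A by £22,279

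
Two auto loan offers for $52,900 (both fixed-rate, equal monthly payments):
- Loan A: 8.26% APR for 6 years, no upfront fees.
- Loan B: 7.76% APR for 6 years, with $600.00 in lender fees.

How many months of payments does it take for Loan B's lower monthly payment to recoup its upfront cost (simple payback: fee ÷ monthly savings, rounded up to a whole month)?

Loan A: monthly rate = 8.26%/12 = 0.0068833; payment = 52,900 × 0.0068833 / (1 − (1+0.0068833)^−72) = $934.24.
Loan B: monthly rate = 7.76%/12 = 0.0064667; payment = 52,900 × 0.0064667 / (1 − (1+0.0064667)^−72) = $921.32.
Monthly savings = $934.24 − $921.32 = $12.92.
Break-even = $600.00 / $12.92 = 46.44 → 47 months.

47 months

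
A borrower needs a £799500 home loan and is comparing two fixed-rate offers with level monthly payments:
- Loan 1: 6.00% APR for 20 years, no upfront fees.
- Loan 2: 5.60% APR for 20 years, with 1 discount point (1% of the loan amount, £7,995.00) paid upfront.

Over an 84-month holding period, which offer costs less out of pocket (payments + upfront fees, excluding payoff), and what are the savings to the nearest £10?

Loan 1: at 6.00% the monthly rate is 0.0050000, so the payment is 799,500 × 0.0050000 / (1 − 1.0050000^−240) = £5,727.87.
Loan 2: at 5.60% the monthly rate is 0.0046667, so the payment is 799,500 × 0.0046667 / (1 − 1.0046667^−240) = £5,544.91.
Over 84 months: Loan 1 costs 84 × £5,727.87 = £481,141.08; Loan 2 costs 84 × £5,544.91 + £7,995.00 = £473,767.44.
Loan 2 is cheaper by £481,141.08 − £473,767.44 = £7,373.64.

Loan 2 by £7,370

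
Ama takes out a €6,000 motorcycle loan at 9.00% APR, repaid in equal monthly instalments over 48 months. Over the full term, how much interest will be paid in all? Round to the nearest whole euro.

At 9.00% the monthly rate is 0.0075000, so the payment is 6,000 × 0.0075000 / (1 − 1.0075000^−48) = €149.31.
Total paid = 48 × €149.31 = €7,166.88; interest = €7,166.88 − €6,000 = €1,166.88.

€1,167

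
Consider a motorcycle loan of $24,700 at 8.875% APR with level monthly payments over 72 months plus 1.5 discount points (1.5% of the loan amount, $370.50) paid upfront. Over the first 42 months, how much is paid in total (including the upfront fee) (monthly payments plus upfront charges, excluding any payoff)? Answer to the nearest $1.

$19,006

At 8.875% the monthly rate is 0.0073958, so the payment is 24,700 × 0.0073958 / (1 − 1.0073958^−72) = $443.70.
Total outlay = 42 × $443.70 + $370.50 = $19,005.90.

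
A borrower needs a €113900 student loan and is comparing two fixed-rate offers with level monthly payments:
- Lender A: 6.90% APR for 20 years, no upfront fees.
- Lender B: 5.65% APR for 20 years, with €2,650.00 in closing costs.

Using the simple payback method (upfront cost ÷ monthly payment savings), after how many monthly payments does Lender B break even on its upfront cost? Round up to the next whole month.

32 months

Lender A: monthly rate = 6.9%/12 = 0.0057500; payment = 113,900 × 0.0057500 / (1 − (1+0.0057500)^−240) = €876.24.
Lender B: monthly rate = 5.65%/12 = 0.0047083; payment = 113,900 × 0.0047083 / (1 − (1+0.0047083)^−240) = €793.18.
Monthly savings = €876.24 − €793.18 = €83.06.
Break-even = €2,650.00 / €83.06 = 31.90 → 32 months.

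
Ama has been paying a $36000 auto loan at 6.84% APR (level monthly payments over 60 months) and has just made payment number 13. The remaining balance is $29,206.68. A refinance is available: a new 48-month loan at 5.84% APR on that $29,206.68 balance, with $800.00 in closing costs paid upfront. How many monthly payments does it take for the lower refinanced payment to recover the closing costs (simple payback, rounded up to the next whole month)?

Current payment = 36,000 × 6.84%/12 / (1 − (1+0.0057000)^−60) = $710.13.
Refinanced payment = 29,206.68 × 0.0048667 / (1 − (1+0.0048667)^−48) = $683.78.
Monthly savings = $710.13 − $683.78 = $26.35.
Break-even = $800.00 / $26.35 = 30.36 → 31 months.

31 months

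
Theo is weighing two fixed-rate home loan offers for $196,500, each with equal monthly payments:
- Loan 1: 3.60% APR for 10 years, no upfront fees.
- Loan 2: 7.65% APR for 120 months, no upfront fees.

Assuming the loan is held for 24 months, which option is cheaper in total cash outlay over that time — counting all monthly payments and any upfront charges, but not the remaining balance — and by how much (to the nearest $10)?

Loan 1 by $9,490

Loan 1: monthly rate = 3.6%/12 = 0.0030000; payment = 196,500 × 0.0030000 / (1 − (1+0.0030000)^−120) = $1,952.33.
Loan 2: at 7.65% the monthly rate is 0.0063750, so the payment is 196,500 × 0.0063750 / (1 − 1.0063750^−120) = $2,347.90.
Over 24 months: Loan 1 costs 24 × $1,952.33 = $46,855.92; Loan 2 costs 24 × $2,347.90 = $56,349.60.
Loan 1 is cheaper by $56,349.60 − $46,855.92 = $9,493.68.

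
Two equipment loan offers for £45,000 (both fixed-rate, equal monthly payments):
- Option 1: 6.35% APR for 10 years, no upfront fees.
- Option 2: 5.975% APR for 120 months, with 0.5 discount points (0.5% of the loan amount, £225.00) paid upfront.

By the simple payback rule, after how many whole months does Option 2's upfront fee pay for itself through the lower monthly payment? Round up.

Option 1: monthly rate = 6.35%/12 = 0.0052917; payment = 45,000 × 0.0052917 / (1 − (1+0.0052917)^−120) = £507.54.
Option 2: at 5.975% the monthly rate is 0.0049792, so the payment is 45,000 × 0.0049792 / (1 − 1.0049792^−120) = £499.03.
Monthly savings = £507.54 − £499.03 = £8.51.
Break-even = £225.00 / £8.51 = 26.44 → 27 months.

27 months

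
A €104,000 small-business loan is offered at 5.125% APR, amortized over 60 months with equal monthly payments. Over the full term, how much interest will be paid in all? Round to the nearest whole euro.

€14,114

Monthly rate = 5.125%/12 = 0.0042708; payment = 104,000 × 0.0042708 / (1 − (1+0.0042708)^−60) = €1,968.57.
Total paid = 60 × €1,968.57 = €118,114.20; interest = €118,114.20 − €104,000 = €14,114.20.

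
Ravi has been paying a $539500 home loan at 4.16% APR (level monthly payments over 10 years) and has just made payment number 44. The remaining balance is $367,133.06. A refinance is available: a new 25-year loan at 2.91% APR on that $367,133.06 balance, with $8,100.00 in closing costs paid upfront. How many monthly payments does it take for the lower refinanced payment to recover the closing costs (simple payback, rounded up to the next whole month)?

Current payment = 539,500 × 4.16%/12 / (1 − (1+0.0034667)^−120) = $5,503.29.
Refinanced payment = 367,133.06 × 0.0024250 / (1 − (1+0.0024250)^−300) = $1,723.85.
Monthly savings = $5,503.29 − $1,723.85 = $3,779.44.
Break-even = $8,100.00 / $3,779.44 = 2.14 → 3 months.

3 months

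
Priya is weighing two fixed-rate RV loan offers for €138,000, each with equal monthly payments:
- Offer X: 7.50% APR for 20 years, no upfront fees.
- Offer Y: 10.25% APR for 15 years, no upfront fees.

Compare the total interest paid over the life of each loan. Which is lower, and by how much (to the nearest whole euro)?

Offer X: monthly rate = 7.5%/12 = 0.0062500; payment = 138,000 × 0.0062500 / (1 − (1+0.0062500)^−240) = €1,111.72.
Total interest on Offer X = 240 × €1,111.72 − €138,000 = €128,812.80.
Offer Y: monthly rate = 10.25%/12 = 0.0085417; payment = 138,000 × 0.0085417 / (1 − (1+0.0085417)^−180) = €1,504.13.
Total interest on Offer Y = 180 × €1,504.13 − €138,000 = €132,743.40.
Offer X is lower by €3,930.60.

Offer X by €3,931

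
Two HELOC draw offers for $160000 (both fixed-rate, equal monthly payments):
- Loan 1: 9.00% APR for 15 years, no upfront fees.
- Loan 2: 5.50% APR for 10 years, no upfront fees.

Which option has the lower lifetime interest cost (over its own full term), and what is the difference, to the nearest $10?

Loan 1: monthly rate = 9%/12 = 0.0075000; payment = 160,000 × 0.0075000 / (1 − (1+0.0075000)^−180) = $1,622.83.
Total interest on Loan 1 = 180 × $1,622.83 − $160,000 = $132,109.40.
Loan 2: at 5.50% the monthly rate is 0.0045833, so the payment is 160,000 × 0.0045833 / (1 − 1.0045833^−120) = $1,736.42.
Total interest on Loan 2 = 120 × $1,736.42 − $160,000 = $48,370.40.
Loan 2 is lower by $83,739.00.

Loan 2 by $83,740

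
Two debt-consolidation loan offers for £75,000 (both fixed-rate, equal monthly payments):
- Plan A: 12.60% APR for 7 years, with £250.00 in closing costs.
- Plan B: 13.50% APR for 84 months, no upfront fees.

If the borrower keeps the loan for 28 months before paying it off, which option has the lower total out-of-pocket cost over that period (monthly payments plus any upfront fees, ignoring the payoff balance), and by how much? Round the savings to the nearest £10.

Plan A by £780

Plan A: monthly rate = 12.6%/12 = 0.0105000; payment = 75,000 × 0.0105000 / (1 − (1+0.0105000)^−84) = £1,348.14.
Plan B: at 13.50% the monthly rate is 0.0112500, so the payment is 75,000 × 0.0112500 / (1 − 1.0112500^−84) = £1,384.87.
Over 28 months: Plan A costs 28 × £1,348.14 + £250.00 = £37,997.92; Plan B costs 28 × £1,384.87 = £38,776.36.
Plan A is cheaper by £38,776.36 − £37,997.92 = £778.44.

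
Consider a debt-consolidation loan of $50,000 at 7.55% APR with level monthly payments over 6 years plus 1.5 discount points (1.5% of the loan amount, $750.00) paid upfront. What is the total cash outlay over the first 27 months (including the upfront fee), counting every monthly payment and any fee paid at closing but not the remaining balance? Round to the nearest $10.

$24,120

Monthly rate = 7.55%/12 = 0.0062917; payment = 50,000 × 0.0062917 / (1 − (1+0.0062917)^−72) = $865.72.
Total outlay = 27 × $865.72 + $750.00 = $24,124.44.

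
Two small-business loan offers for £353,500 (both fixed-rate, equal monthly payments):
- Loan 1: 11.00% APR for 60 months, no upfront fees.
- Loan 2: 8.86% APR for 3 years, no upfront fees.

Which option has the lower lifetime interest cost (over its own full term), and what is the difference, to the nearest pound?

Loan 1: monthly rate = 11%/12 = 0.0091667; payment = 353,500 × 0.0091667 / (1 − (1+0.0091667)^−60) = £7,685.95.
Total interest on Loan 1 = 60 × £7,685.95 − £353,500 = £107,657.00.
Loan 2: at 8.86% the monthly rate is 0.0073833, so the payment is 353,500 × 0.0073833 / (1 − 1.0073833^−36) = £11,218.19.
Total interest on Loan 2 = 36 × £11,218.19 − £353,500 = £50,354.84.
Loan 2 is lower by £57,302.16.

Loan 2 by £57,302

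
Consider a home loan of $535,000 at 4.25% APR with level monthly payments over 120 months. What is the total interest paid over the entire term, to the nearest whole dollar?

$122,649

At 4.25% the monthly rate is 0.0035417, so the payment is 535,000 × 0.0035417 / (1 − 1.0035417^−120) = $5,480.41.
Total paid = 120 × $5,480.41 = $657,649.20; interest = $657,649.20 − $535,000 = $122,649.20.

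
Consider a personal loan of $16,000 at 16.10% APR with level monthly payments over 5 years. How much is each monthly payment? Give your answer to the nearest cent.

Monthly rate = 16.1%/12 = 0.0134167; payment = 16,000 × 0.0134167 / (1 − (1+0.0134167)^−60) = $389.94.

$389.94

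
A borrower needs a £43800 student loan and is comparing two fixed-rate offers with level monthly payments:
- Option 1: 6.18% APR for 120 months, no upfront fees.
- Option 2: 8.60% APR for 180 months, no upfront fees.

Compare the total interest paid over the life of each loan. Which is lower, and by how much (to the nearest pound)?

Option 1: monthly rate = 6.18%/12 = 0.0051500; payment = 43,800 × 0.0051500 / (1 − (1+0.0051500)^−120) = £490.24.
Total interest on Option 1 = 120 × £490.24 − £43,800 = £15,028.80.
Option 2: at 8.60% the monthly rate is 0.0071667, so the payment is 43,800 × 0.0071667 / (1 − 1.0071667^−180) = £433.89.
Total interest on Option 2 = 180 × £433.89 − £43,800 = £34,300.20.
Option 1 is lower by £19,271.40.

Option 1 by £19,271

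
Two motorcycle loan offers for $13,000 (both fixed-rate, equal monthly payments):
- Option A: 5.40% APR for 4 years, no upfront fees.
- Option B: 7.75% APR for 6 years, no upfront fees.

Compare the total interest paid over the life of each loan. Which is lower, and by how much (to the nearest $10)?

Option A: monthly rate = 5.4%/12 = 0.0045000; payment = 13,000 × 0.0045000 / (1 − (1+0.0045000)^−48) = $301.74.
Total interest on Option A = 48 × $301.74 − $13,000 = $1,483.52.
Option B: monthly rate = 7.75%/12 = 0.0064583; payment = 13,000 × 0.0064583 / (1 − (1+0.0064583)^−72) = $226.35.
Total interest on Option B = 72 × $226.35 − $13,000 = $3,297.20.
Option A is lower by $1,813.68.

Option A by $1,810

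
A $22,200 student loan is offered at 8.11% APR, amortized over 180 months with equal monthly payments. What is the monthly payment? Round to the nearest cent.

Monthly rate = 8.11%/12 = 0.0067583; payment = 22,200 × 0.0067583 / (1 − (1+0.0067583)^−180) = $213.57.

$213.57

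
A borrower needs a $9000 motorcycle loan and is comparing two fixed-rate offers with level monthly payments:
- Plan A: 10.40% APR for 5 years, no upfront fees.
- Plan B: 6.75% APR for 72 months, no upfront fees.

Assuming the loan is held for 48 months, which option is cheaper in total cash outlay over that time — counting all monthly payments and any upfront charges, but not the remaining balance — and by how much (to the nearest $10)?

Plan B by $1,950

Plan A: monthly rate = 10.4%/12 = 0.0086667; payment = 9,000 × 0.0086667 / (1 − (1+0.0086667)^−60) = $193.00.
Plan B: monthly rate = 6.75%/12 = 0.0056250; payment = 9,000 × 0.0056250 / (1 − (1+0.0056250)^−72) = $152.36.
Over 48 months: Plan A costs 48 × $193.00 = $9,264.00; Plan B costs 48 × $152.36 = $7,313.28.
Plan B is cheaper by $9,264.00 − $7,313.28 = $1,950.72.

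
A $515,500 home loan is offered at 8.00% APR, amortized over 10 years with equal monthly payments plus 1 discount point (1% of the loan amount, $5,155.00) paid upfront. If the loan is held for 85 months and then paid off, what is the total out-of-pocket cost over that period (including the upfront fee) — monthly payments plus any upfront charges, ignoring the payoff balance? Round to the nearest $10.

At 8.00% the monthly rate is 0.0066667, so the payment is 515,500 × 0.0066667 / (1 − 1.0066667^−120) = $6,254.44.
Total outlay = 85 × $6,254.44 + $5,155.00 = $536,782.40.

$536,780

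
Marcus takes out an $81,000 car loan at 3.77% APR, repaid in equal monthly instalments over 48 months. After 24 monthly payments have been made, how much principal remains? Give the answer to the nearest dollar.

$42,024

With monthly rate i = 3.77%/12 = 0.0031417, the balance after k of n payments is P · [(1+i)^n − (1+i)^k] / [(1+i)^n − 1].
(1+0.0031417)^48 = 1.16248925 and (1+0.0031417)^24 = 1.07818795, so the balance is 81,000 × (1.16248925 − 1.07818795) / (1.16248925 − 1) = $42,023.74.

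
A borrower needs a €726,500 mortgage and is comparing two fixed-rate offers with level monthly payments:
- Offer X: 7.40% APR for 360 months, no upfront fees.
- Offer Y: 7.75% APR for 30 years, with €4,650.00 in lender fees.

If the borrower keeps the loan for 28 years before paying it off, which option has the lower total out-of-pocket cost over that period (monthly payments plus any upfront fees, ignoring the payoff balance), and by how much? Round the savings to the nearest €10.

Offer X by €63,310

Offer X: monthly rate = 7.4%/12 = 0.0061667; payment = 726,500 × 0.0061667 / (1 − (1+0.0061667)^−360) = €5,030.14.
Offer Y: monthly rate = 7.75%/12 = 0.0064583; payment = 726,500 × 0.0064583 / (1 − (1+0.0064583)^−360) = €5,204.73.
Over 336 months: Offer X costs 336 × €5,030.14 = €1,690,127.04; Offer Y costs 336 × €5,204.73 + €4,650.00 = €1,753,439.28.
Offer X is cheaper by €1,753,439.28 − €1,690,127.04 = €63,312.24.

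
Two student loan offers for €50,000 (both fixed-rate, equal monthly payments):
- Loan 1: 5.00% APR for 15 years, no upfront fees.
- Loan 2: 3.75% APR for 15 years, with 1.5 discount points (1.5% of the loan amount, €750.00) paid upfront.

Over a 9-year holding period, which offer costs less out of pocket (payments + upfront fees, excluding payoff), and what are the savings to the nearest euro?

Loan 1: at 5.00% the monthly rate is 0.0041667, so the payment is 50,000 × 0.0041667 / (1 − 1.0041667^−180) = €395.40.
Loan 2: monthly rate = 3.75%/12 = 0.0031250; payment = 50,000 × 0.0031250 / (1 − (1+0.0031250)^−180) = €363.61.
Over 108 months: Loan 1 costs 108 × €395.40 = €42,703.20; Loan 2 costs 108 × €363.61 + €750.00 = €40,019.88.
Loan 2 is cheaper by €42,703.20 − €40,019.88 = €2,683.32.

Loan 2 by €2,683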